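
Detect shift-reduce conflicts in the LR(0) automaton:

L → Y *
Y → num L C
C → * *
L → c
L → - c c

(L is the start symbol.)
No shift-reduce conflicts

A shift-reduce conflict occurs when an LR(0) state has both:
  - a complete (reduce) item [A → α .] (dot at the end), and
  - a shift item [B → β . c γ] (dot before a terminal).

Augment with L' → L and build the canonical LR(0) collection (I0 = CLOSURE({[L' → . L]}), then GOTO on every symbol after a dot until no new states appear). It has 13 states:
  I0: { [L → . - c c], [L → . Y *], [L → . c], [L' → . L], [Y → . num L C] }  — shift
  I1: { [L → - . c c] }  — shift
  I2: { [L' → L .] }  — accept
  I3: { [L → Y . *] }  — shift
  I4: { [L → c .] }  — reduce
  I5: { [L → . - c c], [L → . Y *], [L → . c], [Y → . num L C], [Y → num . L C] }  — shift
  I6: { [C → . * *], [Y → num L . C] }  — shift
  I7: { [C → * . *] }  — shift
  I8: { [Y → num L C .] }  — reduce
  I9: { [C → * * .] }  — reduce
  I10: { [L → Y * .] }  — reduce
  I11: { [L → - c . c] }  — shift
  I12: { [L → - c c .] }  — reduce

No state contains both a complete item and a shift item.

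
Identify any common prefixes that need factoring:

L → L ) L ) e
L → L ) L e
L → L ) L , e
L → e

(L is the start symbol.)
Left-factoring is needed when two productions for the same non-terminal
share a common prefix on the right-hand side.

Productions for L:
  L → L ) L ) e
  L → L ) L e
  L → L ) L , e
  L → e

Found common prefix 'L ) L' in productions for L

Answer: Yes, L has productions with common prefix 'L ) L'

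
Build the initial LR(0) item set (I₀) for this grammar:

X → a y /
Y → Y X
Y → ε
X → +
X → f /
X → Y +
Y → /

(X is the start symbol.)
First, augment the grammar with X' → X
I₀ = CLOSURE({ [X' → . X] }):
  [X' → . X] has the dot before X: add [X → . a y /], [X → . +], [X → . f /], [X → . Y +]
  [X → . Y +] has the dot before Y: add [Y → . Y X], [Y → .], [Y → . /]
No further items can be added.

I₀ = { [X → . +], [X → . Y +], [X → . a y /], [X → . f /], [X' → . X], [Y → . /], [Y → . Y X], [Y → .] }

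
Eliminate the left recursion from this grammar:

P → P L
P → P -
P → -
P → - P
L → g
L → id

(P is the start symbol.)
P is directly left-recursive. The standard transformation for
  A → A α₁ | ... | A α_m | β₁ | ... | β_n
is
  A  → β₁ A' | ... | β_n A'
  A' → α₁ A' | ... | α_m A' | ε

P → - becomes P → - P'
P → - P becomes P → - P P'
P → P L becomes P' → L P'
P → P - becomes P' → - P'
Add P' → ε

Productions for other non-terminals are unchanged:
  L → g
  L → id

Resulting grammar:
P → - P'
P → - P P'
P' → L P'
P' → - P'
P' → ε
L → g
L → id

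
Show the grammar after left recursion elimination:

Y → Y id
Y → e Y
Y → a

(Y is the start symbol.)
Y is directly left-recursive. The standard transformation for
  A → A α₁ | ... | A α_m | β₁ | ... | β_n
is
  A  → β₁ A' | ... | β_n A'
  A' → α₁ A' | ... | α_m A' | ε

Y → e Y becomes Y → e Y Y'
Y → a becomes Y → a Y'
Y → Y id becomes Y' → id Y'
Add Y' → ε

Resulting grammar:
Y → e Y Y'
Y → a Y'
Y' → id Y'
Y' → ε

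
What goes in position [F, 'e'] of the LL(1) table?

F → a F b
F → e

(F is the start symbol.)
To find M[F, 'e'], we find productions for F where 'e' is in the predict set (PREDICT(N → α) = (FIRST(α) \ {ε}) ∪ (FOLLOW(N) if α ⇒* ε)).

F → a F b: PREDICT = { 'a' }
F → e: PREDICT = { 'e' }
  'e' is in predict set, so this production goes in M[F, 'e']

M[F, 'e'] = F → e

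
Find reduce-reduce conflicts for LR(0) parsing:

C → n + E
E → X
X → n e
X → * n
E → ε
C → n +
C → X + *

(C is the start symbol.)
Yes — I5: [C → n + .] vs [E → .]

Augment with C' → C and build the canonical LR(0) collection (I0 = CLOSURE({[C' → . C]}), then GOTO on every symbol after a dot until no new states appear). It has 13 states:
  I0: { [C → . X + *], [C → . n + E], [C → . n +], [C' → . C], [X → . * n], [X → . n e] }  — shift
  I1: { [X → * . n] }  — shift
  I2: { [C' → C .] }  — accept
  I3: { [C → X . + *] }  — shift
  I4: { [C → n . + E], [C → n . +], [X → n . e] }  — shift
  I5: { [C → n + . E], [C → n + .], [E → . X], [E → .], [X → . * n], [X → . n e] }  — shift, 2 reduces
  I6: { [X → n e .] }  — reduce
  I7: { [C → n + E .] }  — reduce
  I8: { [E → X .] }  — reduce
  I9: { [X → n . e] }  — shift
  I10: { [C → X + . *] }  — shift
  I11: { [C → X + * .] }  — reduce
  I12: { [X → * n .] }  — reduce

I5 contains complete items [C → n + .], [E → .] — reduce-reduce conflict.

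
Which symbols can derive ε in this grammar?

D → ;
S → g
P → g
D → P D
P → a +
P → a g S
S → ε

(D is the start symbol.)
{ 'S' }

ε-productions: S → ε
So S is immediately nullable.
No further non-terminal can be added: every production for the remaining non-terminals contains a terminal or a non-nullable non-terminal.
Nullable = { 'S' }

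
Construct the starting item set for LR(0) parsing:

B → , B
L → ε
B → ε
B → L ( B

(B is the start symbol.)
First, augment the grammar with B' → B
I₀ = CLOSURE({ [B' → . B] }):
  [B' → . B] has the dot before B: add [B → . , B], [B → .], [B → . L ( B]
  [B → . L ( B] has the dot before L: add [L → .]
No further items can be added.

I₀ = { [B → . , B], [B → . L ( B], [B → .], [B' → . B], [L → .] }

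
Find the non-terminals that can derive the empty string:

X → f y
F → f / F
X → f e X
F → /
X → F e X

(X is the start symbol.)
None

There are no ε-productions, so no non-terminal can derive ε.
No non-terminals are nullable.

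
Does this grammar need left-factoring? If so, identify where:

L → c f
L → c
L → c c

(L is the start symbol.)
Left-factoring is needed when two productions for the same non-terminal
share a common prefix on the right-hand side.

Productions for L:
  L → c f
  L → c
  L → c c

Found common prefix 'c' in productions for L

Answer: Yes, L has productions with common prefix 'c'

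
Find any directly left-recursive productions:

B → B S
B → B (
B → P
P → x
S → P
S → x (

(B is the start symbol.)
Yes, B is left-recursive

Direct left recursion occurs when N → N α for some non-terminal N (the right-hand side begins with the left-hand side itself).

B → B S: LEFT RECURSIVE (starts with B)
B → B (: LEFT RECURSIVE (starts with B)
B → P: starts with P
P → x: starts with x
S → P: starts with P
S → x (: starts with x

The grammar has direct left recursion on: B.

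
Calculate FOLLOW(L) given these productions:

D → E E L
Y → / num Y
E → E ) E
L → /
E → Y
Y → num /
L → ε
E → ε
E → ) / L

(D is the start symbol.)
{ $, ')', '/', 'num' }

To compute FOLLOW(L), find every occurrence of L on a right-hand side N → α L β: add FIRST(β) \ {ε}, and if β is empty or nullable also add FOLLOW(N). Iterate to a fixed point.

In D → E E L: L is at the end, add FOLLOW(D)
In E → ) / L: L is at the end, add FOLLOW(E)

The FOLLOW sets referred to above (computed the same way, to a fixed point):
  FOLLOW(D) = { $ }
  FOLLOW(E) = { $, ')', '/', 'num' }

Taking the union: FOLLOW(L) = { $, ')', '/', 'num' }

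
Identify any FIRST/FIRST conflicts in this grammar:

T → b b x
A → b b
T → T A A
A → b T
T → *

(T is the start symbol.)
A FIRST/FIRST conflict occurs when two productions N → α and N → β for the same non-terminal have FIRST(α) ∩ FIRST(β) ≠ ∅ (with ε ∈ FIRST of a nullable right-hand side, so two nullable alternatives also conflict).

FIRST sets of the non-terminals at (or reachable through a nullable prefix from) the front of some alternative:
  FIRST(T) = { '*', 'b' }

Productions for T:
  T → b b x: FIRST = { 'b' }
  T → T A A: FIRST = { '*', 'b' }
  T → *: FIRST = { '*' }
Productions for A:
  A → b b: FIRST = { 'b' }
  A → b T: FIRST = { 'b' }

Conflict for T: T → b b x and T → T A A
  Overlap: { 'b' }
Conflict for T: T → T A A and T → *
  Overlap: { '*' }
Conflict for A: A → b b and A → b T
  Overlap: { 'b' }

Answer: Yes. T → b b x / T → T A A on { 'b' }; T → T A A / T → '*' on { '*' }; A → b b / A → b T on { 'b' }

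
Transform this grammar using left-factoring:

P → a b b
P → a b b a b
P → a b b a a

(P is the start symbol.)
Left-factoring transforms A → αβ₁ | αβ₂ into A → αA' and A' → β₁ | β₂
(α is the longest common prefix among the alternatives). Repeat until
no nonterminal has two alternatives with a common prefix.

Round 1: P has alternatives sharing prefix 'a b b'. Introduce P': P → a b b P'
  Add: P' → ε
  Add: P' → a b
  Add: P' → a a

Round 2: P' has alternatives sharing prefix 'a'. Introduce P'': P' → a P''
  Add: P'' → b
  Add: P'' → a

No remaining common prefixes — done.

Resulting grammar:
P → a b b P'
P' → ε
P' → a P''
P'' → b
P'' → a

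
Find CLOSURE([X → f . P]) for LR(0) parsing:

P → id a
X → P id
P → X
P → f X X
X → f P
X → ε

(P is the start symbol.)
{ [P → . X], [P → . f X X], [P → . id a], [X → . P id], [X → . f P], [X → .], [X → f . P] }

To compute CLOSURE, for each item [A → α.Bβ] where B is a non-terminal, add [B → .γ] for all productions B → γ; repeat for the newly added items until nothing changes.

Start with: [X → f . P]
  [X → f . P] has the dot before P: add [P → . id a], [P → . X], [P → . f X X]
  [P → . X] has the dot before X: add [X → . P id], [X → . f P], [X → .]
No further items can be added.

CLOSURE = { [P → . X], [P → . f X X], [P → . id a], [X → . P id], [X → . f P], [X → .], [X → f . P] }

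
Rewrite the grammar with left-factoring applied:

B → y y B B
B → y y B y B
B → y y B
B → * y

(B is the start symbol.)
B → y y B B'
B' → B
B' → y B
B' → ε
B → * y

Left-factoring transforms A → αβ₁ | αβ₂ into A → αA' and A' → β₁ | β₂
(α is the longest common prefix among the alternatives). Repeat until
no nonterminal has two alternatives with a common prefix.

Round 1: B has alternatives sharing prefix 'y y B'. Introduce B': B → y y B B'
  Add: B' → B
  Add: B' → y B
  Add: B' → ε

No remaining common prefixes — done.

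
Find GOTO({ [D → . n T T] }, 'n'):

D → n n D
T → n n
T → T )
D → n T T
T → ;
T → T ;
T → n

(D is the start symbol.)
{ [D → n . T T], [T → . ;], [T → . T )], [T → . T ;], [T → . n n], [T → . n] }

GOTO(I, 'n') = CLOSURE({ [A → αX.β] : [A → α.Xβ] ∈ I, X = 'n' })

Items with dot before 'n', with the dot advanced:
  [D → . n T T] → [D → n . T T]
Closure of the advanced items:
  [D → n . T T] has the dot before T: add [T → . n n], [T → . T )], [T → . ;], [T → . T ;], [T → . n]

GOTO = { [D → n . T T], [T → . ;], [T → . T )], [T → . T ;], [T → . n n], [T → . n] }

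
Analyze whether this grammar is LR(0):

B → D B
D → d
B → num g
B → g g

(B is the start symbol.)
Yes, the grammar is LR(0)

Augment with B' → B and build the canonical LR(0) collection (I0 = CLOSURE({[B' → . B]}), then GOTO on every symbol after a dot until no new states appear). It has 9 states:
  I0: { [B → . D B], [B → . g g], [B → . num g], [B' → . B], [D → . d] }  — shift
  I1: { [B' → B .] }  — accept
  I2: { [B → . D B], [B → . g g], [B → . num g], [B → D . B], [D → . d] }  — shift
  I3: { [D → d .] }  — reduce
  I4: { [B → g . g] }  — shift
  I5: { [B → num . g] }  — shift
  I6: { [B → num g .] }  — reduce
  I7: { [B → g g .] }  — reduce
  I8: { [B → D B .] }  — reduce

Every state is either a pure shift/goto state or contains exactly one complete item and nothing to shift — no conflicts. The grammar is LR(0).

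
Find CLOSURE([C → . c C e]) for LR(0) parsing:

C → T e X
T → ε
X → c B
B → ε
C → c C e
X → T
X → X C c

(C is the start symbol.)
To compute CLOSURE, for each item [A → α.Bβ] where B is a non-terminal, add [B → .γ] for all productions B → γ; repeat for the newly added items until nothing changes.

Start with: [C → . c C e]
The dot precedes the terminal c, so nothing is added.

CLOSURE = { [C → . c C e] }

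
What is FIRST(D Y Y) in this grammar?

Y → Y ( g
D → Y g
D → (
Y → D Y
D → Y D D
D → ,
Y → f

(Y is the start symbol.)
FIRST sets of the non-terminals involved (from the grammar, by fixed-point iteration):
  FIRST(D) = { '(', ',', 'f' }

To compute FIRST(D Y Y), process the symbols left to right:
Symbol D is a non-terminal. Add FIRST(D) \ {ε} = { '(', ',', 'f' }
D is not nullable (ε ∉ FIRST(D)), so stop here.
FIRST(D Y Y) = { '(', ',', 'f' }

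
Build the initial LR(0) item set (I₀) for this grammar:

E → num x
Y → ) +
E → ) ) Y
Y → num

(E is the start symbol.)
First, augment the grammar with E' → E
I₀ = CLOSURE({ [E' → . E] }):
  [E' → . E] has the dot before E: add [E → . num x], [E → . ) ) Y]
No further items can be added.

I₀ = { [E → . ) ) Y], [E → . num x], [E' → . E] }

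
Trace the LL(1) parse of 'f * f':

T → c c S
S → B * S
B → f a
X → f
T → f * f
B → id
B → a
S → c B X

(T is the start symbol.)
Stack is shown with the top on the left.

Stack    Input    Action
------------------------
T $      f * f $  output T → f * f
f * f $  f * f $  match 'f'
* f $    * f $    match '*'
f $      f $      match 'f'
$        $        accept

The string is accepted.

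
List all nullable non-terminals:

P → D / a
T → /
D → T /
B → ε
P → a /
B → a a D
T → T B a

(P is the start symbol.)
A non-terminal is nullable if it can derive ε (the empty string): either it has an ε-production, or it has a production whose right-hand side consists entirely of nullable non-terminals.

ε-productions: B → ε
So B is immediately nullable.
No further non-terminal can be added: every production for the remaining non-terminals contains a terminal or a non-nullable non-terminal.
Nullable = { 'B' }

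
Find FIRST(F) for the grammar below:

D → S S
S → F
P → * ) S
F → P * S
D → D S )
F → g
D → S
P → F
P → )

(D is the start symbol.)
To compute FIRST(F), examine every production with F on the left-hand side, reading each right-hand side left to right until a non-nullable symbol is reached.

FIRST sets of the other non-terminals involved (by the same procedure, iterated to a fixed point):
  FIRST(P) = { ')', '*', 'g' }

From F → P * S:
  - P is a non-terminal: add FIRST(P) \ {ε} = { ')', '*', 'g' }
    P is not nullable, so stop
From F → g:
  - g is a terminal: add 'g' and stop

Collecting: FIRST(F) = { ')', '*', 'g' }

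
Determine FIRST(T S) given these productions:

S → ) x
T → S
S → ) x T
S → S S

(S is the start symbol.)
FIRST sets of the non-terminals involved (from the grammar, by fixed-point iteration):
  FIRST(T) = { ')' }

To compute FIRST(T S), process the symbols left to right:
Symbol T is a non-terminal. Add FIRST(T) \ {ε} = { ')' }
T is not nullable (ε ∉ FIRST(T)), so stop here.
FIRST(T S) = { ')' }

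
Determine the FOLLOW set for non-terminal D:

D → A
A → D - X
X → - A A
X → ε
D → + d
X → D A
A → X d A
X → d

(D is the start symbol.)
{ $, '+', '-', 'd' }

To compute FOLLOW(D), find every occurrence of D on a right-hand side N → α D β: add FIRST(β) \ {ε}, and if β is empty or nullable also add FOLLOW(N). Iterate to a fixed point.

D is the start symbol, so $ ∈ FOLLOW(D).
In A → D - X: D is followed by '-' X, add FIRST('-' X) \ {ε} = { '-' }
In X → D A: D is followed by A, add FIRST(A) \ {ε} = { '+', '-', 'd' }

Taking the union: FOLLOW(D) = { $, '+', '-', 'd' }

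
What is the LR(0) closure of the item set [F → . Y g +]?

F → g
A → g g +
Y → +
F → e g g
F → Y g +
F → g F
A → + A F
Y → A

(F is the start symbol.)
{ [A → . + A F], [A → . g g +], [F → . Y g +], [Y → . +], [Y → . A] }

Start with: [F → . Y g +]
  [F → . Y g +] has the dot before Y: add [Y → . +], [Y → . A]
  [Y → . A] has the dot before A: add [A → . g g +], [A → . + A F]
No further items can be added.

CLOSURE = { [A → . + A F], [A → . g g +], [F → . Y g +], [Y → . +], [Y → . A] }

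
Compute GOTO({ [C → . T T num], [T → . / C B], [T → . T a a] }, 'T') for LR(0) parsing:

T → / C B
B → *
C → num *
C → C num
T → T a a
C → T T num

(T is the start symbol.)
{ [C → T . T num], [T → . / C B], [T → . T a a], [T → T . a a] }

GOTO(I, 'T') = CLOSURE({ [A → αX.β] : [A → α.Xβ] ∈ I, X = 'T' })

Items with dot before 'T', with the dot advanced:
  [C → . T T num] → [C → T . T num]
  [T → . T a a] → [T → T . a a]
Closure of the advanced items:
  [C → T . T num] has the dot before T: add [T → . / C B], [T → . T a a]

GOTO = { [C → T . T num], [T → . / C B], [T → . T a a], [T → T . a a] }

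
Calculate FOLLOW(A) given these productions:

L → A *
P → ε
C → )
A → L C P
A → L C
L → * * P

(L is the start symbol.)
To compute FOLLOW(A), find every occurrence of A on a right-hand side N → α A β: add FIRST(β) \ {ε}, and if β is empty or nullable also add FOLLOW(N). Iterate to a fixed point.

In L → A *: A is followed by '*', add FIRST('*') \ {ε} = { '*' }

Taking the union: FOLLOW(A) = { '*' }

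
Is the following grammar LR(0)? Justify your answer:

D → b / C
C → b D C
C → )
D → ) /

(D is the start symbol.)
Yes, the grammar is LR(0)

A grammar is LR(0) if no state in the canonical LR(0) collection has:
  - both a shift item (dot before a terminal) and a complete item (shift-reduce conflict), or
  - two or more complete items (reduce-reduce conflict; the accept item [D' → D .] counts as a complete item here).

Augment with D' → D and build the canonical LR(0) collection (I0 = CLOSURE({[D' → . D]}), then GOTO on every symbol after a dot until no new states appear). It has 11 states:
  I0: { [D → . ) /], [D → . b / C], [D' → . D] }  — shift
  I1: { [D → ) . /] }  — shift
  I2: { [D' → D .] }  — accept
  I3: { [D → b . / C] }  — shift
  I4: { [C → . )], [C → . b D C], [D → b / . C] }  — shift
  I5: { [C → ) .] }  — reduce
  I6: { [D → b / C .] }  — reduce
  I7: { [C → b . D C], [D → . ) /], [D → . b / C] }  — shift
  I8: { [C → . )], [C → . b D C], [C → b D . C] }  — shift
  I9: { [C → b D C .] }  — reduce
  I10: { [D → ) / .] }  — reduce

Every state is either a pure shift/goto state or contains exactly one complete item and nothing to shift — no conflicts. The grammar is LR(0).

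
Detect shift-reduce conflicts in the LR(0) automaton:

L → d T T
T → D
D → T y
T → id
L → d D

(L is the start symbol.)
A shift-reduce conflict occurs when an LR(0) state has both:
  - a complete (reduce) item [A → α .] (dot at the end), and
  - a shift item [B → β . c γ] (dot before a terminal).

Augment with L' → L and build the canonical LR(0) collection (I0 = CLOSURE({[L' → . L]}), then GOTO on every symbol after a dot until no new states appear). It has 9 states:
  I0: { [L → . d D], [L → . d T T], [L' → . L] }  — shift
  I1: { [L' → L .] }  — accept
  I2: { [D → . T y], [L → d . D], [L → d . T T], [T → . D], [T → . id] }  — shift
  I3: { [L → d D .], [T → D .] }  — 2 reduces
  I4: { [D → . T y], [D → T . y], [L → d T . T], [T → . D], [T → . id] }  — shift
  I5: { [T → id .] }  — reduce
  I6: { [T → D .] }  — reduce
  I7: { [D → T . y], [L → d T T .] }  — shift, reduce
  I8: { [D → T y .] }  — reduce

I7 contains reduce item [L → d T T .] and shift item [D → T . y] — shift-reduce conflict.

Answer: Yes — I7: [L → d T T .] vs [D → T . y]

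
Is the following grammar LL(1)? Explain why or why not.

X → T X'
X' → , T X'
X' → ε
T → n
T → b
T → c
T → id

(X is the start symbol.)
Yes, the grammar is LL(1).

Relevant sets:
  FOLLOW(X') = { $ }

For X':
  PREDICT(X' → ',' T X') = { ',' }
  PREDICT(X' → ε) = { $ }
For T:
  PREDICT(T → n) = { 'n' }
  PREDICT(T → b) = { 'b' }
  PREDICT(T → c) = { 'c' }
  PREDICT(T → id) = { 'id' }
X has a single production, so nothing to check there.

All predict sets are disjoint. The grammar IS LL(1).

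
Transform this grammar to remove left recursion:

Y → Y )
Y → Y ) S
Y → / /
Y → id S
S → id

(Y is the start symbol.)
Y → / / Y'
Y → id S Y'
Y' → ) Y'
Y' → ) S Y'
Y' → ε
S → id

Y is directly left-recursive. The standard transformation for
  A → A α₁ | ... | A α_m | β₁ | ... | β_n
is
  A  → β₁ A' | ... | β_n A'
  A' → α₁ A' | ... | α_m A' | ε

Y → / / becomes Y → / / Y'
Y → id S becomes Y → id S Y'
Y → Y ) becomes Y' → ) Y'
Y → Y ) S becomes Y' → ) S Y'
Add Y' → ε

Productions for other non-terminals are unchanged:
  S → id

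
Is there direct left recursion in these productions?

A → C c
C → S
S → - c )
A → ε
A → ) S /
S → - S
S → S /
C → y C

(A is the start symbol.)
Yes, S is left-recursive

Direct left recursion occurs when N → N α for some non-terminal N (the right-hand side begins with the left-hand side itself).

A → C c: starts with C
C → S: starts with S
S → - c ): starts with '-'
A → ε: starts with ε
A → ) S /: starts with ')'
S → - S: starts with '-'
S → S /: LEFT RECURSIVE (starts with S)
C → y C: starts with y

The grammar has direct left recursion on: S.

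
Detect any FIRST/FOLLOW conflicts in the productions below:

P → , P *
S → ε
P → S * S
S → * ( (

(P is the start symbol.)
Nullable non-terminals: S.

S: nullable alternative(s) S → ε; FOLLOW(S) = { $, '*' }
  S → ε: FIRST \ {ε} = { } — this is the only nullable alternative, skip
  S → * ( (: FIRST \ {ε} = { '*' } — overlaps FOLLOW(S) on { '*' }: CONFLICT

P has no nullable alternative, so no FIRST/FOLLOW check is needed there.

So the grammar has 1 FIRST/FOLLOW conflict (marked CONFLICT above).

Answer: Yes. S → '*' '(' '(' with FOLLOW(S) on { '*' }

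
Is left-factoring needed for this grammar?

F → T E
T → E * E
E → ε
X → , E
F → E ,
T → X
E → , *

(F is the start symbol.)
Left-factoring is needed when two productions for the same non-terminal
share a common prefix on the right-hand side.

Productions for F:
  F → T E
  F → E ,
Productions for T:
  T → E * E
  T → X
Productions for E:
  E → ε
  E → , *

No common prefixes found.

Answer: No, left-factoring is not needed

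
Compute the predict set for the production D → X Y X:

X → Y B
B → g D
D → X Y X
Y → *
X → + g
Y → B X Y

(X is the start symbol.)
PREDICT(D → X Y X) = (FIRST(RHS) \ {ε}) ∪ (FOLLOW(D) if ε ∈ FIRST(RHS), i.e. RHS ⇒* ε)
FIRST(X) = { '*', '+', 'g' }
FIRST(X Y X) = { '*', '+', 'g' }
ε ∉ FIRST(X Y X), so FOLLOW(D) is not added.
PREDICT(D → X Y X) = { '*', '+', 'g' }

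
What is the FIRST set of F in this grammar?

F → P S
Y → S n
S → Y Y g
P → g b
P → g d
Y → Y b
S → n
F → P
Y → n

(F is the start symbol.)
{ 'g' }

FIRST sets of the other non-terminals involved (by the same procedure, iterated to a fixed point):
  FIRST(P) = { 'g' }

From F → P S:
  - P is a non-terminal: add FIRST(P) \ {ε} = { 'g' }
    P is not nullable, so stop
From F → P:
  - P is a non-terminal: add FIRST(P) \ {ε} = { 'g' }
    P is not nullable, so stop

Collecting: FIRST(F) = { 'g' }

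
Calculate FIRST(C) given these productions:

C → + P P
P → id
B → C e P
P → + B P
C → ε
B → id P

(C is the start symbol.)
From C → + P P:
  - '+' is a terminal: add '+' and stop
From C → ε:
  - ε-production, so ε ∈ FIRST(C)

Collecting: FIRST(C) = { '+', ε }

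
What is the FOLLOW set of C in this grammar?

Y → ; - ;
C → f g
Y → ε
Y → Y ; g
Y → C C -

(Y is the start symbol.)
{ '-', 'f' }

To compute FOLLOW(C), find every occurrence of C on a right-hand side N → α C β: add FIRST(β) \ {ε}, and if β is empty or nullable also add FOLLOW(N). Iterate to a fixed point.

In Y → C C -: C is followed by C '-', add FIRST(C '-') \ {ε} = { 'f' }
In Y → C C -: C is followed by '-', add FIRST('-') \ {ε} = { '-' }

Taking the union: FOLLOW(C) = { '-', 'f' }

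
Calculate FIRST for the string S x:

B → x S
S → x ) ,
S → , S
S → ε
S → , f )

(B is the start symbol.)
{ ',', 'x' }

FIRST sets of the non-terminals involved (from the grammar, by fixed-point iteration):
  FIRST(S) = { ',', 'x', ε }

To compute FIRST(S x), process the symbols left to right:
Symbol S is a non-terminal. Add FIRST(S) \ {ε} = { ',', 'x' }
S is nullable (ε ∈ FIRST(S)), continue to the next symbol.
Symbol x is a terminal. Add 'x' and stop.
FIRST(S x) = { ',', 'x' }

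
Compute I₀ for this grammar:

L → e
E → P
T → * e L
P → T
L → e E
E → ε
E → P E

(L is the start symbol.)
First, augment the grammar with L' → L
I₀ = CLOSURE({ [L' → . L] }):
  [L' → . L] has the dot before L: add [L → . e], [L → . e E]
No further items can be added.

I₀ = { [L → . e E], [L → . e], [L' → . L] }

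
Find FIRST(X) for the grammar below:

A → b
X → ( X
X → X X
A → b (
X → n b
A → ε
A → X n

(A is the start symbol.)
{ '(', 'n' }

From X → ( X:
  - '(' is a terminal: add '(' and stop
From X → X X:
  - X is the symbol being defined: contributes nothing new
    X is not nullable, so stop
From X → n b:
  - n is a terminal: add 'n' and stop

Collecting: FIRST(X) = { '(', 'n' }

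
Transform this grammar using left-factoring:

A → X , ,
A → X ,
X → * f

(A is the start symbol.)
A → X , A'
A' → ,
A' → ε
X → * f

Left-factoring transforms A → αβ₁ | αβ₂ into A → αA' and A' → β₁ | β₂
(α is the longest common prefix among the alternatives). Repeat until
no nonterminal has two alternatives with a common prefix.

Round 1: A has alternatives sharing prefix 'X ,'. Introduce A': A → X , A'
  Add: A' → ,
  Add: A' → ε

No remaining common prefixes — done.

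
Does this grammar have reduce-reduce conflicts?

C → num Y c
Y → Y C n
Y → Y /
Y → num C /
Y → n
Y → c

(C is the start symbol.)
Augment with C' → C and build the canonical LR(0) collection (I0 = CLOSURE({[C' → . C]}), then GOTO on every symbol after a dot until no new states appear). It has 13 states:
  I0: { [C → . num Y c], [C' → . C] }  — shift
  I1: { [C' → C .] }  — accept
  I2: { [C → num . Y c], [Y → . Y /], [Y → . Y C n], [Y → . c], [Y → . n], [Y → . num C /] }  — shift
  I3: { [C → . num Y c], [C → num Y . c], [Y → Y . /], [Y → Y . C n] }  — shift
  I4: { [Y → c .] }  — reduce
  I5: { [Y → n .] }  — reduce
  I6: { [C → . num Y c], [Y → num . C /] }  — shift
  I7: { [Y → num C . /] }  — shift
  I8: { [Y → num C / .] }  — reduce
  I9: { [Y → Y / .] }  — reduce
  I10: { [Y → Y C . n] }  — shift
  I11: { [C → num Y c .] }  — reduce
  I12: { [Y → Y C n .] }  — reduce

No state contains more than one complete item.

Answer: No reduce-reduce conflicts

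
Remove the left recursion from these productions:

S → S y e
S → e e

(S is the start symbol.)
S → e e S'
S' → y e S'
S' → ε

S is directly left-recursive. The standard transformation for
  A → A α₁ | ... | A α_m | β₁ | ... | β_n
is
  A  → β₁ A' | ... | β_n A'
  A' → α₁ A' | ... | α_m A' | ε

S → e e becomes S → e e S'
S → S y e becomes S' → y e S'
Add S' → ε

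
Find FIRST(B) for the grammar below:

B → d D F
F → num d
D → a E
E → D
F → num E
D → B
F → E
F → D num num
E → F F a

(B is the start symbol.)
To compute FIRST(B), examine every production with B on the left-hand side, reading each right-hand side left to right until a non-nullable symbol is reached.

From B → d D F:
  - d is a terminal: add 'd' and stop

Collecting: FIRST(B) = { 'd' }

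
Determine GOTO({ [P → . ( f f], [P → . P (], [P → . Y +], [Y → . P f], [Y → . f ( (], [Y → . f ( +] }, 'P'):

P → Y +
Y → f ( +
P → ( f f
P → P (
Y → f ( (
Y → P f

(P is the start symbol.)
GOTO(I, 'P') = CLOSURE({ [A → αX.β] : [A → α.Xβ] ∈ I, X = 'P' })

Items with dot before 'P', with the dot advanced:
  [P → . P (] → [P → P . (]
  [Y → . P f] → [Y → P . f]
Closure adds nothing (no advanced item has the dot before a non-terminal).

GOTO = { [P → P . (], [Y → P . f] }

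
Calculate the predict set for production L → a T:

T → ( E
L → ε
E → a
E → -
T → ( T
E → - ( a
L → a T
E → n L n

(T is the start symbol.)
PREDICT(L → a T) = (FIRST(RHS) \ {ε}) ∪ (FOLLOW(L) if ε ∈ FIRST(RHS), i.e. RHS ⇒* ε)
FIRST(a T) = { 'a' }
ε ∉ FIRST(a T), so FOLLOW(L) is not added.
PREDICT(L → a T) = { 'a' }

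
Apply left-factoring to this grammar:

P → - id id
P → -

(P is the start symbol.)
Left-factoring transforms A → αβ₁ | αβ₂ into A → αA' and A' → β₁ | β₂
(α is the longest common prefix among the alternatives). Repeat until
no nonterminal has two alternatives with a common prefix.

Round 1: P has alternatives sharing prefix '-'. Introduce P': P → - P'
  Add: P' → id id
  Add: P' → ε

No remaining common prefixes — done.

Resulting grammar:
P → - P'
P' → id id
P' → ε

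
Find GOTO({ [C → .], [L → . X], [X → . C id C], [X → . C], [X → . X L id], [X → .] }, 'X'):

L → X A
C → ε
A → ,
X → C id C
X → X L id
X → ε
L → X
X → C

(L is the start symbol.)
{ [C → .], [L → . X A], [L → . X], [L → X .], [X → . C id C], [X → . C], [X → . X L id], [X → .], [X → X . L id] }

GOTO(I, 'X') = CLOSURE({ [A → αX.β] : [A → α.Xβ] ∈ I, X = 'X' })

Items with dot before 'X', with the dot advanced:
  [L → . X] → [L → X .]
  [X → . X L id] → [X → X . L id]
Closure of the advanced items:
  [X → X . L id] has the dot before L: add [L → . X A], [L → . X]
  [L → . X A] has the dot before X: add [X → . C id C], [X → . X L id], [X → .], [X → . C]
  [X → . C id C] has the dot before C: add [C → .]

GOTO = { [C → .], [L → . X A], [L → . X], [L → X .], [X → . C id C], [X → . C], [X → . X L id], [X → .], [X → X . L id] }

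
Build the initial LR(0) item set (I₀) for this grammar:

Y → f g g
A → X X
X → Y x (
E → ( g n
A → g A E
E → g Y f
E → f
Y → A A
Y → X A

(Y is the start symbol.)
First, augment the grammar with Y' → Y
I₀ = CLOSURE({ [Y' → . Y] }):
  [Y' → . Y] has the dot before Y: add [Y → . f g g], [Y → . A A], [Y → . X A]
  [Y → . A A] has the dot before A: add [A → . X X], [A → . g A E]
  [Y → . X A] has the dot before X: add [X → . Y x (]
No further items can be added.

I₀ = { [A → . X X], [A → . g A E], [X → . Y x (], [Y → . A A], [Y → . X A], [Y → . f g g], [Y' → . Y] }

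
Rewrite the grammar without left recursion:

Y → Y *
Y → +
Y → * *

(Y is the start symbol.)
Y → + Y'
Y → * * Y'
Y' → * Y'
Y' → ε

Y is directly left-recursive. The standard transformation for
  A → A α₁ | ... | A α_m | β₁ | ... | β_n
is
  A  → β₁ A' | ... | β_n A'
  A' → α₁ A' | ... | α_m A' | ε

Y → + becomes Y → + Y'
Y → * * becomes Y → * * Y'
Y → Y * becomes Y' → * Y'
Add Y' → ε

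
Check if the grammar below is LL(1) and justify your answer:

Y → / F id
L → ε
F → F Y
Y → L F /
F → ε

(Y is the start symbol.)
No. Predict set conflict for Y: { '/' }

A grammar is LL(1) if for each non-terminal N with multiple productions, the predict sets of those productions are pairwise disjoint, where PREDICT(N → α) = (FIRST(α) \ {ε}) ∪ (FOLLOW(N) if α ⇒* ε).

Relevant sets:
  FIRST(L) = { ε }
  FIRST(F) = { '/', ε }
  FIRST(Y) = { '/' }
  FOLLOW(F) = { '/', 'id' }

For Y:
  PREDICT(Y → '/' F id) = { '/' }
  PREDICT(Y → L F '/') = { '/' }
For F:
  PREDICT(F → F Y) = { '/' }
  PREDICT(F → ε) = { '/', 'id' }
L has a single production, so nothing to check there.

Conflict found: Predict set conflict for Y: { '/' }
The grammar is NOT LL(1).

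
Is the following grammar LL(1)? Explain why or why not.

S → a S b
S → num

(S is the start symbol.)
Yes, the grammar is LL(1).

For S:
  PREDICT(S → a S b) = { 'a' }
  PREDICT(S → num) = { 'num' }

All predict sets are disjoint. The grammar IS LL(1).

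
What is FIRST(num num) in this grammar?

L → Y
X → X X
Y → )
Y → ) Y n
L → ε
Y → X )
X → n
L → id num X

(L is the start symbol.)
To compute FIRST(num num), process the symbols left to right:
Symbol num is a terminal. Add 'num' and stop.
FIRST(num num) = { 'num' }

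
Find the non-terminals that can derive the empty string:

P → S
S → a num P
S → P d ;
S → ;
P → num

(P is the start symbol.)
None

There are no ε-productions, so no non-terminal can derive ε.
No non-terminals are nullable.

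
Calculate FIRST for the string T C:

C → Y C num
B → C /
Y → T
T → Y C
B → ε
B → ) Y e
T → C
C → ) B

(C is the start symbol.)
{ ')' }

FIRST sets of the non-terminals involved (from the grammar, by fixed-point iteration):
  FIRST(T) = { ')' }

To compute FIRST(T C), process the symbols left to right:
Symbol T is a non-terminal. Add FIRST(T) \ {ε} = { ')' }
T is not nullable (ε ∉ FIRST(T)), so stop here.
FIRST(T C) = { ')' }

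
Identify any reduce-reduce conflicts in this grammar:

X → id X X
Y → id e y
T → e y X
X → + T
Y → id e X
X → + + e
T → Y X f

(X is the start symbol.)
A reduce-reduce conflict occurs when an LR(0) state has two complete items [A → α .] and [B → β .] — both call for a reduction, and with no lookahead the parser cannot choose between them.

Augment with X' → X and build the canonical LR(0) collection (I0 = CLOSURE({[X' → . X]}), then GOTO on every symbol after a dot until no new states appear). It has 19 states:
  I0: { [X → . + + e], [X → . + T], [X → . id X X], [X' → . X] }  — shift
  I1: { [T → . Y X f], [T → . e y X], [X → + . + e], [X → + . T], [Y → . id e X], [Y → . id e y] }  — shift
  I2: { [X' → X .] }  — accept
  I3: { [X → . + + e], [X → . + T], [X → . id X X], [X → id . X X] }  — shift
  I4: { [X → . + + e], [X → . + T], [X → . id X X], [X → id X . X] }  — shift
  I5: { [X → id X X .] }  — reduce
  I6: { [X → + + . e] }  — shift
  I7: { [X → + T .] }  — reduce
  I8: { [T → Y . X f], [X → . + + e], [X → . + T], [X → . id X X] }  — shift
  I9: { [T → e . y X] }  — shift
  I10: { [Y → id . e X], [Y → id . e y] }  — shift
  I11: { [X → . + + e], [X → . + T], [X → . id X X], [Y → id e . X], [Y → id e . y] }  — shift
  I12: { [Y → id e X .] }  — reduce
  I13: { [Y → id e y .] }  — reduce
  I14: { [T → e y . X], [X → . + + e], [X → . + T], [X → . id X X] }  — shift
  I15: { [T → e y X .] }  — reduce
  I16: { [T → Y X . f] }  — shift
  I17: { [T → Y X f .] }  — reduce
  I18: { [X → + + e .] }  — reduce

No state contains more than one complete item.

Answer: No reduce-reduce conflicts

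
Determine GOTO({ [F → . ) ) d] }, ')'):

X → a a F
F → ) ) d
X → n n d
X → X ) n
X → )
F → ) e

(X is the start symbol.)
{ [F → ) . ) d] }

GOTO(I, ')') = CLOSURE({ [A → αX.β] : [A → α.Xβ] ∈ I, X = ')' })

Items with dot before ')', with the dot advanced:
  [F → . ) ) d] → [F → ) . ) d]
Closure adds nothing (no advanced item has the dot before a non-terminal).

GOTO = { [F → ) . ) d] }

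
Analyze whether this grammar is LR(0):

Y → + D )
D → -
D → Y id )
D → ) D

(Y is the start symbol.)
A grammar is LR(0) if no state in the canonical LR(0) collection has:
  - both a shift item (dot before a terminal) and a complete item (shift-reduce conflict), or
  - two or more complete items (reduce-reduce conflict; the accept item [Y' → Y .] counts as a complete item here).

Augment with Y' → Y and build the canonical LR(0) collection (I0 = CLOSURE({[Y' → . Y]}), then GOTO on every symbol after a dot until no new states appear). It has 11 states:
  I0: { [Y → . + D )], [Y' → . Y] }  — shift
  I1: { [D → . ) D], [D → . -], [D → . Y id )], [Y → + . D )], [Y → . + D )] }  — shift
  I2: { [Y' → Y .] }  — accept
  I3: { [D → ) . D], [D → . ) D], [D → . -], [D → . Y id )], [Y → . + D )] }  — shift
  I4: { [D → - .] }  — reduce
  I5: { [Y → + D . )] }  — shift
  I6: { [D → Y . id )] }  — shift
  I7: { [D → Y id . )] }  — shift
  I8: { [D → Y id ) .] }  — reduce
  I9: { [Y → + D ) .] }  — reduce
  I10: { [D → ) D .] }  — reduce

Every state is either a pure shift/goto state or contains exactly one complete item and nothing to shift — no conflicts. The grammar is LR(0).

Answer: Yes, the grammar is LR(0)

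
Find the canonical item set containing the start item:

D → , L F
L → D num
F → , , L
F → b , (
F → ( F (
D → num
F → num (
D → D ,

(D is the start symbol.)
First, augment the grammar with D' → D
I₀ = CLOSURE({ [D' → . D] }):
  [D' → . D] has the dot before D: add [D → . , L F], [D → . num], [D → . D ,]
No further items can be added.

I₀ = { [D → . , L F], [D → . D ,], [D → . num], [D' → . D] }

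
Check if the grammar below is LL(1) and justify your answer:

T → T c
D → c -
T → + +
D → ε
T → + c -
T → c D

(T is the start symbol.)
No. Predict set conflict for T: { '+' }

Relevant sets:
  FIRST(T) = { '+', 'c' }
  FOLLOW(D) = { $, 'c' }

For T:
  PREDICT(T → T c) = { '+', 'c' }
  PREDICT(T → '+' '+') = { '+' }
  PREDICT(T → '+' c '-') = { '+' }
  PREDICT(T → c D) = { 'c' }
For D:
  PREDICT(D → c '-') = { 'c' }
  PREDICT(D → ε) = { $, 'c' }

Conflict found: Predict set conflict for T: { '+' }
The grammar is NOT LL(1).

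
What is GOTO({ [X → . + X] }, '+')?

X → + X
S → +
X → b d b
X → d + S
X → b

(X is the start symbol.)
GOTO(I, '+') = CLOSURE({ [A → αX.β] : [A → α.Xβ] ∈ I, X = '+' })

Items with dot before '+', with the dot advanced:
  [X → . + X] → [X → + . X]
Closure of the advanced items:
  [X → + . X] has the dot before X: add [X → . + X], [X → . b d b], [X → . d + S], [X → . b]

GOTO = { [X → + . X], [X → . + X], [X → . b d b], [X → . b], [X → . d + S] }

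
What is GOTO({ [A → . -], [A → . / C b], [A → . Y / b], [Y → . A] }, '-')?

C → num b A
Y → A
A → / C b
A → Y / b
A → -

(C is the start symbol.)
GOTO(I, '-') = CLOSURE({ [A → αX.β] : [A → α.Xβ] ∈ I, X = '-' })

Items with dot before '-', with the dot advanced:
  [A → . -] → [A → - .]
Closure adds nothing (no advanced item has the dot before a non-terminal).

GOTO = { [A → - .] }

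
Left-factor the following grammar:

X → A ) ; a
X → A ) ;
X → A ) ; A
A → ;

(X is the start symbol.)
X → A ) ; X'
X' → a
X' → ε
X' → A
A → ;

Left-factoring transforms A → αβ₁ | αβ₂ into A → αA' and A' → β₁ | β₂
(α is the longest common prefix among the alternatives). Repeat until
no nonterminal has two alternatives with a common prefix.

Round 1: X has alternatives sharing prefix 'A ) ;'. Introduce X': X → A ) ; X'
  Add: X' → a
  Add: X' → ε
  Add: X' → A

No remaining common prefixes — done.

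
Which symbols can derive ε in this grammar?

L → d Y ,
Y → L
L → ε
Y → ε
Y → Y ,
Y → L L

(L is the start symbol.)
{ 'L', 'Y' }

A non-terminal is nullable if it can derive ε (the empty string): either it has an ε-production, or it has a production whose right-hand side consists entirely of nullable non-terminals.

ε-productions: L → ε, Y → ε
So L, Y are immediately nullable.
Every non-terminal is now nullable.
Nullable = { 'L', 'Y' }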